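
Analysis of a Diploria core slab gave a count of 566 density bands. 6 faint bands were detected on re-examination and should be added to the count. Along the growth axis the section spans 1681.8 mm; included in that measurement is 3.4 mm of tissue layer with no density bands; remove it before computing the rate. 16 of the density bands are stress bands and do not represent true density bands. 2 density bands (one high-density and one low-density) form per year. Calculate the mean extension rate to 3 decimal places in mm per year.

6.037 mm per year

Correcting the raw count gives 566 − 16 + 6 = 556 true density bands.
With 2 density bands per year, 556 / 2 = 278 years.
The growth record spans 1681.8 − 3.4 = 1678.4 mm.
Mean rate = 1678.4 mm / 278 years ≈ 6.037 mm per year.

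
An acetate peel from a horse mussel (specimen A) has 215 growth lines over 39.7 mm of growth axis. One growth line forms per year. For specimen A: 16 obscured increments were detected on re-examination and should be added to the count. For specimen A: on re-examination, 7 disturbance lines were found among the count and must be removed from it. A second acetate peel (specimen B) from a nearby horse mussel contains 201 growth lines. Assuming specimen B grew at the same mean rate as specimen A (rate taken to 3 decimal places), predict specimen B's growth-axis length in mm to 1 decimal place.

Specimen A: after corrections the count is 215 − 7 + 16 = 224 growth lines.
A: Mean rate = 39.7 mm / 224 years ≈ 0.177 mm/yr.
B's length ≈ 0.177 × 201 = 35.6 mm.

35.6 mm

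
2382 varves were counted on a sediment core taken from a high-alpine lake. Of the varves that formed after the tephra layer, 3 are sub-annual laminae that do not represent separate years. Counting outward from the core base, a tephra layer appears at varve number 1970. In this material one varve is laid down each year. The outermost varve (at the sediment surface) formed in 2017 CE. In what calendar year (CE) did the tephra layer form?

1608 CE

Between varve 1970 and the sediment surface there are 2382 − 1970 = 412 varves.
Excluding 3 false varves: 412 − 3 = 409.
Counting back 409 years from 2017 CE places the tephra layer in 2017 − 409 = 1608 CE.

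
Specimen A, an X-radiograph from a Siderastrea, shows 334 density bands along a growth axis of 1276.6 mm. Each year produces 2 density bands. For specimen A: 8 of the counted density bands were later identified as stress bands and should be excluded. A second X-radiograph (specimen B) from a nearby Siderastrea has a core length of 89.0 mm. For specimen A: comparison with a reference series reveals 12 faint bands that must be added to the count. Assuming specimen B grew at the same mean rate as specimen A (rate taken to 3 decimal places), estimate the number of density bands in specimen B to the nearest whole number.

24 density bands

Specimen A: after corrections the count is 334 − 8 + 12 = 338 density bands.
Specimen A: dividing by 2 density bands per year: 338 / 2 = 169 years.
A: Mean rate = 1276.6 mm / 169 years ≈ 7.554 mm/year.
For B, 89.0 / 7.554 = 11.78 years; at 2 density bands per year that is 11.78 × 2 ≈ 24 density bands.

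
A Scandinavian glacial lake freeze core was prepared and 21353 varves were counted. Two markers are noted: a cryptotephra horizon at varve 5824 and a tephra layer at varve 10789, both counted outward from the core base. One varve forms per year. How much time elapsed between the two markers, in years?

Separation: 10789 − 5824 = 4965 varves.
One varve per year makes the interval 4965 years.

4965 years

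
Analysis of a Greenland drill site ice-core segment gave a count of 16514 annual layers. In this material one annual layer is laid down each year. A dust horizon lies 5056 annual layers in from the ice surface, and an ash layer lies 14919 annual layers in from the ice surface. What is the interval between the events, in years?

The two markers are separated by 14919 − 5056 = 9863 annual layers.
That is 9863 years at one annual layer per year.

9863 years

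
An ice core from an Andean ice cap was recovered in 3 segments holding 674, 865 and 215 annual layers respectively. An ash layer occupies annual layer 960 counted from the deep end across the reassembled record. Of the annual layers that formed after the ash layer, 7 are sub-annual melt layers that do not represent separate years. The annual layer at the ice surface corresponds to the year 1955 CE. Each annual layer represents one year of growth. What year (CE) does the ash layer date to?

1168 CE

Total annual layers = 674 + 865 + 215 = 1754.
The ash layer sits at annual layer 960 from the deep end, so 1754 − 960 = 794 annual layers formed after it.
794 − 7 false = 787 true annual layers after the ash layer.
1955 − 787 = 1168 CE.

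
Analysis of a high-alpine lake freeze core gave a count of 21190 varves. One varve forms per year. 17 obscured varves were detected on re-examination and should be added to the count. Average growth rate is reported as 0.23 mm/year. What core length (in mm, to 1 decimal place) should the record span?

True varve count = 21190 + 17 = 21207.
Length ≈ 0.23 × 21207 = 4877.6 mm.

4877.6 mm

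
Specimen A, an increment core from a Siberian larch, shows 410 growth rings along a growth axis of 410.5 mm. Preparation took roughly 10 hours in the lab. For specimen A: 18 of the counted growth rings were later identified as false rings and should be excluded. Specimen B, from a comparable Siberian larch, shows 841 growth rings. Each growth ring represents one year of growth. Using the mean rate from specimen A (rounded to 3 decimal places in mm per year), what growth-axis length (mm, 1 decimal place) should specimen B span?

Specimen A: true growth ring count = 410 − 18 = 392.
A: Extension rate ≈ 410.5 / 392 = 1.047 mm/year.
For B, 1.047 mm/year × 841 years = 880.5 mm.

880.5 mm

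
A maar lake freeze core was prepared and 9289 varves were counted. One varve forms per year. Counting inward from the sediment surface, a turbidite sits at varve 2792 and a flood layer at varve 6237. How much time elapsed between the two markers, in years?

6237 − 2792 = 3445 varves lie between the two events.
At one varve per year, 3445 years elapsed between them.

3445 yr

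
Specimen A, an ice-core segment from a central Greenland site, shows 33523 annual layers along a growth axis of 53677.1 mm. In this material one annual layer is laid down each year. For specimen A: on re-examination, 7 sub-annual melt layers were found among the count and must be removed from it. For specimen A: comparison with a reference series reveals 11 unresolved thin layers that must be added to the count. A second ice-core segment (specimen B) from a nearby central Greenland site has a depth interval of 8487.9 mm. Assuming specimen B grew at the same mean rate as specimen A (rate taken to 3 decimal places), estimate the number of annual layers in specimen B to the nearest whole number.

5302 annual layers

Specimen A: true annual layer count = 33523 − 7 + 11 = 33527.
A: Mean rate = 53677.1 mm / 33527 years ≈ 1.601 mm/year.
For B, 8487.9 / 1.601 = 5301.62 years ≈ 5302 annual layers.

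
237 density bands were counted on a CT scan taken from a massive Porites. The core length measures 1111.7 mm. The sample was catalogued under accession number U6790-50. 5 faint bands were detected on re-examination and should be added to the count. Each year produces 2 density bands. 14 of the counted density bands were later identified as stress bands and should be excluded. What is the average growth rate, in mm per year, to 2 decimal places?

9.75 mm per year

True density band count = 237 − 14 + 5 = 228.
228 density bands at 2 per year is 228 / 2 = 114 years.
Extension rate ≈ 1111.7 / 114 = 9.75 mm per year.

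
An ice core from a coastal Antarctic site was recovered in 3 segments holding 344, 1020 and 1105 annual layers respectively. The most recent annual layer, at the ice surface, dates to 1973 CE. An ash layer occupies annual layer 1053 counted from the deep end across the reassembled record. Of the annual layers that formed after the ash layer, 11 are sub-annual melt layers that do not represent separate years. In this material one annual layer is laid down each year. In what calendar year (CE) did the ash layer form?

568 CE

Total annual layers = 344 + 1020 + 1105 = 2469.
2469 − 1053 = 1416 annual layers lie beyond the ash layer toward the ice surface.
Excluding 11 false annual layers: 1416 − 11 = 1405.
1973 − 1405 = 568 CE.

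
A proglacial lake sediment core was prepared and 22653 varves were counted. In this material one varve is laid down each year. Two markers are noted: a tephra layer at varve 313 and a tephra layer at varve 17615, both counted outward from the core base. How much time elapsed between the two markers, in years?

17302 years

The two markers are separated by 17615 − 313 = 17302 varves.
That is 17302 years at one varve per year.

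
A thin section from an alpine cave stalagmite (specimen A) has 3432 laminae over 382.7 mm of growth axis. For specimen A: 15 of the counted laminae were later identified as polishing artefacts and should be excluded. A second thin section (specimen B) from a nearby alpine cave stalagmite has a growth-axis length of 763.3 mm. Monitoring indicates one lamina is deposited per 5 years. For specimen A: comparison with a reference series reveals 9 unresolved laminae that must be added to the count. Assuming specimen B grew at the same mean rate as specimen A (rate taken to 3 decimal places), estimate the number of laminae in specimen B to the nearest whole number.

Specimen A: correcting the raw count gives 3432 − 15 + 9 = 3426 true laminae.
Specimen A: 3426 laminae at 5 years each span 3426 × 5 = 17130 years.
A: Extension rate ≈ 382.7 / 17130 = 0.022 mm/year.
B spans 763.3 / 0.022 = 34695.45 years; at 5 years per lamina that is 34695.45 / 5 ≈ 6939 laminae.

6939 laminae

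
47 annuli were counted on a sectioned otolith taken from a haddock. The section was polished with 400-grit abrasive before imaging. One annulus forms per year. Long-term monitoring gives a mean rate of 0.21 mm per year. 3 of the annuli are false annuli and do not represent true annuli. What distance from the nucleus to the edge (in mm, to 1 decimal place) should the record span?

9.2 mm

After corrections the count is 47 − 3 = 44 annuli.
Predicted length = 0.21 mm/year × 44 years = 9.2 mm.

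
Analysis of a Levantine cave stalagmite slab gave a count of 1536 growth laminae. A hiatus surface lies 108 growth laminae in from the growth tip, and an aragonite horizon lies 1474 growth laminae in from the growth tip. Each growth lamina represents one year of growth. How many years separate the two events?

1366 years

The two markers are separated by 1474 − 108 = 1366 growth laminae.
That is 1366 years at one growth lamina per year.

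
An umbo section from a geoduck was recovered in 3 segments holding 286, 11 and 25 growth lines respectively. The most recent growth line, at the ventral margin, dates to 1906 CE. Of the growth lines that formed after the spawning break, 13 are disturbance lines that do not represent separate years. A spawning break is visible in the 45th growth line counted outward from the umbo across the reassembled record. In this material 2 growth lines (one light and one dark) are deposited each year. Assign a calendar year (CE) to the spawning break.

Total growth lines = 286 + 11 + 25 = 322.
322 − 45 = 277 growth lines lie beyond the spawning break toward the ventral margin.
Excluding 13 false growth lines: 277 − 13 = 264.
With 2 growth lines per year, 264 / 2 = 132 years.
1906 − 132 = 1774 CE.

1774 CE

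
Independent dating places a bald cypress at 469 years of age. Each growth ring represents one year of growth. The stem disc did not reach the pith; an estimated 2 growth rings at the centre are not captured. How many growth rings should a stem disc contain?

467 growth rings

One growth ring per year gives 469 growth rings over 469 years.
469 − 2 missed = 467 growth rings expected in the prepared section.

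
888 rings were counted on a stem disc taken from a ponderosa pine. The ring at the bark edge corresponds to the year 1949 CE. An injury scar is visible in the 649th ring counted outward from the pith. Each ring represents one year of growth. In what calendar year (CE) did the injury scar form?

The injury scar sits at ring 649 from the pith, so 888 − 649 = 239 rings formed after it.
The ring at the bark edge is 1949 CE, so the injury scar dates to 1949 − 239 = 1710 CE.

1710 CE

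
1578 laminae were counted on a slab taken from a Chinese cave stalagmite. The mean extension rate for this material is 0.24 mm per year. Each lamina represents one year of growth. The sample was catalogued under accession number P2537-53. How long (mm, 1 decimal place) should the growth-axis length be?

1578 years of growth are recorded.
Predicted length = 0.24 mm/year × 1578 years = 378.7 mm.

378.7 mm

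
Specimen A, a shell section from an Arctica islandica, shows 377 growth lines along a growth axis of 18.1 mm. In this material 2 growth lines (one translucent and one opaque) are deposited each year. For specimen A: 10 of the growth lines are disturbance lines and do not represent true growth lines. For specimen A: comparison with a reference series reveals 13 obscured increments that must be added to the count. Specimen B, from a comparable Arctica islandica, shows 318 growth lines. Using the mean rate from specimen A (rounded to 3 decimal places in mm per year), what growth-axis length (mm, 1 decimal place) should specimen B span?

Specimen A: true growth line count = 377 − 10 + 13 = 380.
Specimen A: 380 growth lines at 2 per year is 380 / 2 = 190 years.
A: 18.1 mm over 190 years gives 18.1 / 190 ≈ 0.095 mm/year.
Specimen B: 318 growth lines at 2 per year is 318 / 2 = 159 years. For B, 0.095 mm/year × 159 years = 15.1 mm.

15.1 mm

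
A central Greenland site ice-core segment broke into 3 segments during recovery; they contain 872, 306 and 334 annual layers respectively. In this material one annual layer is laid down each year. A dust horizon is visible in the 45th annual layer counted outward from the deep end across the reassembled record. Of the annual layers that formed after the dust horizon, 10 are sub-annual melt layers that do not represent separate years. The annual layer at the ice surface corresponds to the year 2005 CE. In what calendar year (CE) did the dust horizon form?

548 CE

Total annual layers = 872 + 306 + 334 = 1512.
1512 − 45 = 1467 annual layers lie beyond the dust horizon toward the ice surface.
1467 − 10 false = 1457 true annual layers after the dust horizon.
2005 − 1457 = 548 CE.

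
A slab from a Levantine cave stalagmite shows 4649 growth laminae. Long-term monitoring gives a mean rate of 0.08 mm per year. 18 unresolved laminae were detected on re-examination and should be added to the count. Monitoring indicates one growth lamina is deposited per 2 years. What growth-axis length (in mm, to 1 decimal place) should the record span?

746.7 mm

Adjusted count: 4649 + 18 = 4667 growth laminae.
At 2 years per growth lamina, 4667 × 2 = 9334 years.
Length ≈ 0.08 × 9334 = 746.7 mm.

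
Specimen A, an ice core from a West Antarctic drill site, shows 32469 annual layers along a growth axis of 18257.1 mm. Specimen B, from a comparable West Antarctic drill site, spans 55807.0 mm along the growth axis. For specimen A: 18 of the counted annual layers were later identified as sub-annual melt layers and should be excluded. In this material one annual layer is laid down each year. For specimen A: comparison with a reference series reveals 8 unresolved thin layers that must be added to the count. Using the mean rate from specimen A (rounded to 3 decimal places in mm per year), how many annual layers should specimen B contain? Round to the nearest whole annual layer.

99301 annual layers

Specimen A: after corrections the count is 32469 − 18 + 8 = 32459 annual layers.
A: Extension rate ≈ 18257.1 / 32459 = 0.562 mm/year.
Specimen B: 55807.0 mm / 0.562 mm per year = 99300.71 years ≈ 99301 annual layers.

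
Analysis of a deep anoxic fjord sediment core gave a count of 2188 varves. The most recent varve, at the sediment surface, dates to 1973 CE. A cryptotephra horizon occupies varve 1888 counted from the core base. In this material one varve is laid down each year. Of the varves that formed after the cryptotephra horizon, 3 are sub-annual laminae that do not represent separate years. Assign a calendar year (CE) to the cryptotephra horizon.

Between varve 1888 and the sediment surface there are 2188 − 1888 = 300 varves.
300 − 3 false = 297 true varves after the cryptotephra horizon.
The varve at the sediment surface is 1973 CE, so the cryptotephra horizon dates to 1973 − 297 = 1676 CE.

1676 CE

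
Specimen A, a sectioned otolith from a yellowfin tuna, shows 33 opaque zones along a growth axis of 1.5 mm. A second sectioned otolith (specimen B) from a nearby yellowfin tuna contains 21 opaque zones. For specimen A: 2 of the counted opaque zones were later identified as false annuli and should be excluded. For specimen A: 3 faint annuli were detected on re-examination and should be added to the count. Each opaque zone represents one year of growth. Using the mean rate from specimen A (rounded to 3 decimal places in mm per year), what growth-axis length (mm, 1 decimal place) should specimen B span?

0.9 mm

Specimen A: after corrections the count is 33 − 2 + 3 = 34 opaque zones.
A: Extension rate ≈ 1.5 / 34 = 0.044 mm/yr.
For B, 0.044 mm/year × 21 years = 0.9 mm.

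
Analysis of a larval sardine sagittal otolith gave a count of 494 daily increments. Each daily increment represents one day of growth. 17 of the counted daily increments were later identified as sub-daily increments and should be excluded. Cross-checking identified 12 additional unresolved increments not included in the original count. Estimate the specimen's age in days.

489 days

Adjusted count: 494 − 17 + 12 = 489 daily increments.
With a one-to-one daily increment periodicity this is 489 days.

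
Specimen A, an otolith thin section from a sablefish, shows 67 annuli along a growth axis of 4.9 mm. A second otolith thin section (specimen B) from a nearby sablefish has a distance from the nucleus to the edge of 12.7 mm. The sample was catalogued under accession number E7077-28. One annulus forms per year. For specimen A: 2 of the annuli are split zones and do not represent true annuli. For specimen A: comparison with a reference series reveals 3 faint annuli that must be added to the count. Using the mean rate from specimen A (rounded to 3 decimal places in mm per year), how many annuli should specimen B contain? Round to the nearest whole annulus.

Specimen A: after corrections the count is 67 − 2 + 3 = 68 annuli.
A: 4.9 mm over 68 years gives 4.9 / 68 ≈ 0.072 mm per year.
For B, 12.7 / 0.072 = 176.39 years ≈ 176 annuli.

176 annuli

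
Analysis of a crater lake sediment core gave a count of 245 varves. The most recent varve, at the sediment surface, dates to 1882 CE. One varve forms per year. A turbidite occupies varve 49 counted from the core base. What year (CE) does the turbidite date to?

1686 CE

245 − 49 = 196 varves lie beyond the turbidite toward the sediment surface.
Counting back 196 years from 1882 CE places the turbidite in 1882 − 196 = 1686 CE.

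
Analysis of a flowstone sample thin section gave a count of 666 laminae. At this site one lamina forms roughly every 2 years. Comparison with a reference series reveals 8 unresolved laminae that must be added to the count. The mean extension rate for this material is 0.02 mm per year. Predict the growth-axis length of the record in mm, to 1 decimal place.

After corrections the count is 666 + 8 = 674 laminae.
674 laminae at 2 years each span 674 × 2 = 1348 years.
Predicted length = 0.02 mm/year × 1348 years = 27.0 mm.

27.0 mm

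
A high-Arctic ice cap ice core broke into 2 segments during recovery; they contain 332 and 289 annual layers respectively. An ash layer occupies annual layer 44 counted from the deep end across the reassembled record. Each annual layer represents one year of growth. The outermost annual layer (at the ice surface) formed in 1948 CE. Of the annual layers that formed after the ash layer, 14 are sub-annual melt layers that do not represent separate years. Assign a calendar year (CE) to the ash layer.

Total annual layers = 332 + 289 = 621.
The ash layer sits at annual layer 44 from the deep end, so 621 − 44 = 577 annual layers formed after it.
Excluding 14 false annual layers: 577 − 14 = 563.
The annual layer at the ice surface is 1948 CE, so the ash layer dates to 1948 − 563 = 1385 CE.

1385 CE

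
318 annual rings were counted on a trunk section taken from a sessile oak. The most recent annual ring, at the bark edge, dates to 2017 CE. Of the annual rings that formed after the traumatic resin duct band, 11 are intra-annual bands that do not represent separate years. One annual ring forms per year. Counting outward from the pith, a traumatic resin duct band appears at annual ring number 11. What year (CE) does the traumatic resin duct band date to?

1721 CE

The traumatic resin duct band sits at annual ring 11 from the pith, so 318 − 11 = 307 annual rings formed after it.
Removing the 11 false annual rings leaves 307 − 11 = 296 true annual rings beyond the traumatic resin duct band.
The annual ring at the bark edge is 2017 CE, so the traumatic resin duct band dates to 2017 − 296 = 1721 CE.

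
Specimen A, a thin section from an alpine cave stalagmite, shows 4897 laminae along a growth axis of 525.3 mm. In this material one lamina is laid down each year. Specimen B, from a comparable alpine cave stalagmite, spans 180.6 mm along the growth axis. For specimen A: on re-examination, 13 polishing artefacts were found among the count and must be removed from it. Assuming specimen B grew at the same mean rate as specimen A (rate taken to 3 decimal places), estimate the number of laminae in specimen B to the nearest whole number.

Specimen A: adjusted count: 4897 − 13 = 4884 laminae.
A: Extension rate ≈ 525.3 / 4884 = 0.108 mm per year.
B spans 180.6 / 0.108 = 1672.22 years ≈ 1672 laminae.

1672 laminae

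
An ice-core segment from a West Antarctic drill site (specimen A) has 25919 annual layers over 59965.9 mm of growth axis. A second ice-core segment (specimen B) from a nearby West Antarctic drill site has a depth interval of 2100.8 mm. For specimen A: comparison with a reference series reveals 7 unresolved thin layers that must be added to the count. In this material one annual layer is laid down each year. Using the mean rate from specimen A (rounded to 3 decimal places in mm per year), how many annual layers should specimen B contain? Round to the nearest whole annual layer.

Specimen A: correcting the raw count gives 25919 + 7 = 25926 true annual layers.
A: Extension rate ≈ 59965.9 / 25926 = 2.313 mm/year.
B spans 2100.8 / 2.313 = 908.26 years ≈ 908 annual layers.

908 annual layers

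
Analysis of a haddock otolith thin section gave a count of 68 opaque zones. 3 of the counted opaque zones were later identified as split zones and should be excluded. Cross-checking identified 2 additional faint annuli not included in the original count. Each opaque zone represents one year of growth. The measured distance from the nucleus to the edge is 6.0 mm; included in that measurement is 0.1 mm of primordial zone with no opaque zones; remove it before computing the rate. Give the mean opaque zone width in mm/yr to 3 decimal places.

0.088 mm/yr

After corrections the count is 68 − 3 + 2 = 67 opaque zones.
The growth record spans 6.0 − 0.1 = 5.9 mm.
Mean rate = 5.9 mm / 67 years ≈ 0.088 mm/yr.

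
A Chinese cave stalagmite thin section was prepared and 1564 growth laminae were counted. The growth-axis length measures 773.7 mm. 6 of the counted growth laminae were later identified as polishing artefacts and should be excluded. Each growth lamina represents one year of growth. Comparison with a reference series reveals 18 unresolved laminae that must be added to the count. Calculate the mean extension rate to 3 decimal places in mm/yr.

0.491 mm/yr

After corrections the count is 1564 − 6 + 18 = 1576 growth laminae.
Mean rate = 773.7 mm / 1576 years ≈ 0.491 mm/yr.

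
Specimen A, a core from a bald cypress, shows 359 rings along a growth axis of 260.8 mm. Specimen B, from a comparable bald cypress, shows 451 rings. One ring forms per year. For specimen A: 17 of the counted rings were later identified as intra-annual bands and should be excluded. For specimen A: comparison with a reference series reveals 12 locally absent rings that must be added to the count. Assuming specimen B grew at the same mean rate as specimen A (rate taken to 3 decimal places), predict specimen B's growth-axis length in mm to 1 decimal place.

332.4 mm

Specimen A: correcting the raw count gives 359 − 17 + 12 = 354 true rings.
A: Extension rate ≈ 260.8 / 354 = 0.737 mm/yr.
Length of B = 0.737 × 451 = 332.4 mm.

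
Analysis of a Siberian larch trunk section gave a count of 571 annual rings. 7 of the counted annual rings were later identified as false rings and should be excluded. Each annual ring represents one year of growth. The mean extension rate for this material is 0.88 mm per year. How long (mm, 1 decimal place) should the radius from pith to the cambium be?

Adjusted count: 571 − 7 = 564 annual rings.
Length ≈ 0.88 × 564 = 496.3 mm.

496.3 mm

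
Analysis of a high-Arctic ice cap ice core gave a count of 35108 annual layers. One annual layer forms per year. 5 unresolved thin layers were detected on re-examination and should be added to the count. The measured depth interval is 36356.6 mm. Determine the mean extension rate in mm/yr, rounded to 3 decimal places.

Correcting the raw count gives 35108 + 5 = 35113 true annual layers.
Extension rate ≈ 36356.6 / 35113 = 1.035 mm/yr.

1.035 mm/yr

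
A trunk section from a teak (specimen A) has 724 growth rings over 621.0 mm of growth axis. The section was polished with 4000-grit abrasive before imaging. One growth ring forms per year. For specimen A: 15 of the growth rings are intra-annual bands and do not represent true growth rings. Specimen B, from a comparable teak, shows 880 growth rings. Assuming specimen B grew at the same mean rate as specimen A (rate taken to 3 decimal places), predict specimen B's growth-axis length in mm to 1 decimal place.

Specimen A: true growth ring count = 724 − 15 = 709.
A: 621.0 mm over 709 years gives 621.0 / 709 ≈ 0.876 mm/yr.
For B, 0.876 mm/year × 880 years = 770.9 mm.

770.9 mm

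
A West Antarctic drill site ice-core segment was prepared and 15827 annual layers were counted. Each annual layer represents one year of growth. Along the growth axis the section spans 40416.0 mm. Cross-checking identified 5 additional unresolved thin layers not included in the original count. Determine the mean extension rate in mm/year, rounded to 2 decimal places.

2.55 mm/year

After corrections the count is 15827 + 5 = 15832 annual layers.
40416.0 mm over 15832 years gives 40416.0 / 15832 ≈ 2.55 mm/year.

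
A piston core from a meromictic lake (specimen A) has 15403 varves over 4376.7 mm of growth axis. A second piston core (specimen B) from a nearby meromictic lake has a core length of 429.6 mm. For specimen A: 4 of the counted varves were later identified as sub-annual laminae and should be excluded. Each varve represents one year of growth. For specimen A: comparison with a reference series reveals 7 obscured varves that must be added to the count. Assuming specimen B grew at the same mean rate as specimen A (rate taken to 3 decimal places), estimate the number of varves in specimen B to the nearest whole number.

1513 varves

Specimen A: correcting the raw count gives 15403 − 4 + 7 = 15406 true varves.
A: Extension rate ≈ 4376.7 / 15406 = 0.284 mm per year.
B spans 429.6 / 0.284 = 1512.68 years ≈ 1513 varves.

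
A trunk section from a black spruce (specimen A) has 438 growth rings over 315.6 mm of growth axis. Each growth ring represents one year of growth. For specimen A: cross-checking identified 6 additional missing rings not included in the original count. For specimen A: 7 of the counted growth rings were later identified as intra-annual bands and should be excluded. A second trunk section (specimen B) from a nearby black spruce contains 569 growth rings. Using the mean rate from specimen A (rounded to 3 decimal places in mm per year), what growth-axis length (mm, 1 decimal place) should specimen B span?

Specimen A: true growth ring count = 438 − 7 + 6 = 437.
A: Extension rate ≈ 315.6 / 437 = 0.722 mm per year.
For B, 0.722 mm/year × 569 years = 410.8 mm.

410.8 mm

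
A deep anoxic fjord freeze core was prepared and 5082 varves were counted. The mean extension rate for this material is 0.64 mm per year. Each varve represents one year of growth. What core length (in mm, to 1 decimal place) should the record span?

3252.5 mm

5082 years of growth are recorded.
Length ≈ 0.64 × 5082 = 3252.5 mm.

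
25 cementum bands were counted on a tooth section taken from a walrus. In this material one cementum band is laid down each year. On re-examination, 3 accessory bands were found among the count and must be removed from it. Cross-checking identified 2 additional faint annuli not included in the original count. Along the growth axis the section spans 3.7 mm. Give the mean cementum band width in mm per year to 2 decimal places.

0.15 mm per year

True cementum band count = 25 − 3 + 2 = 24.
3.7 mm over 24 years gives 3.7 / 24 ≈ 0.15 mm per year.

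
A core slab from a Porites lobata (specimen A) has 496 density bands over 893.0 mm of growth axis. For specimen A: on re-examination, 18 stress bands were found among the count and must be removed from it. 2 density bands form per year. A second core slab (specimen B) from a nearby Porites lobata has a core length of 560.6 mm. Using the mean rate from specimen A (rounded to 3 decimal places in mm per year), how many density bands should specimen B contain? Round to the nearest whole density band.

Specimen A: true density band count = 496 − 18 = 478.
Specimen A: 478 density bands at 2 per year is 478 / 2 = 239 years.
A: 893.0 mm over 239 years gives 893.0 / 239 ≈ 3.736 mm per year.
B spans 560.6 / 3.736 = 150.05 years; at 2 density bands per year that is 150.05 × 2 ≈ 300 density bands.

300 density bands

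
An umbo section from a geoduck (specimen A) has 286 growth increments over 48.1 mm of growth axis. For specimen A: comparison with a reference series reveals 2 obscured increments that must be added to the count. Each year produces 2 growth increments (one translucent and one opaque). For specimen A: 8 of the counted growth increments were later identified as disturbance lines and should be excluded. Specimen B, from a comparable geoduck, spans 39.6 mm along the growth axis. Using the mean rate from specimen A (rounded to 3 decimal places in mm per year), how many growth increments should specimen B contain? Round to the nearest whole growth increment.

Specimen A: after corrections the count is 286 − 8 + 2 = 280 growth increments.
Specimen A: with 2 growth increments per year, 280 / 2 = 140 years.
A: Extension rate ≈ 48.1 / 140 = 0.344 mm/year.
Specimen B: 39.6 mm / 0.344 mm per year = 115.12 years; at 2 growth increments per year that is 115.12 × 2 ≈ 230 growth increments.

230 growth increments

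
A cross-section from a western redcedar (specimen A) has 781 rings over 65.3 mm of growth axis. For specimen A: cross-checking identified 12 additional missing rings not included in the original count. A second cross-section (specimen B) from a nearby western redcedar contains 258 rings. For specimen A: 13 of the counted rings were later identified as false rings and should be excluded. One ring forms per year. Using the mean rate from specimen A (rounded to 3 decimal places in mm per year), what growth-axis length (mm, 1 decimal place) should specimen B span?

Specimen A: adjusted count: 781 − 13 + 12 = 780 rings.
A: 65.3 mm over 780 years gives 65.3 / 780 ≈ 0.084 mm/yr.
For B, 0.084 mm/year × 258 years = 21.7 mm.

21.7 mm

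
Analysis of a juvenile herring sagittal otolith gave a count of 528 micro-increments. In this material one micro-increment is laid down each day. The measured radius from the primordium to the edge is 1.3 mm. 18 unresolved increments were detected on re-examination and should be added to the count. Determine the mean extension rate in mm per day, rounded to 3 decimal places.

After corrections the count is 528 + 18 = 546 micro-increments.
Mean rate = 1.3 mm / 546 days ≈ 0.002 mm per day.

0.002 mm per day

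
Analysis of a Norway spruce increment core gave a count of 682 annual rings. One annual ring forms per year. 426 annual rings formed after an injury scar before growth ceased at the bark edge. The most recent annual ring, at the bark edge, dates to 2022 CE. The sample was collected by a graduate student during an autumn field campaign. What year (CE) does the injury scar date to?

There are 426 annual rings younger than the injury scar.
The annual ring at the bark edge is 2022 CE, so the injury scar dates to 2022 − 426 = 1596 CE.

1596 CE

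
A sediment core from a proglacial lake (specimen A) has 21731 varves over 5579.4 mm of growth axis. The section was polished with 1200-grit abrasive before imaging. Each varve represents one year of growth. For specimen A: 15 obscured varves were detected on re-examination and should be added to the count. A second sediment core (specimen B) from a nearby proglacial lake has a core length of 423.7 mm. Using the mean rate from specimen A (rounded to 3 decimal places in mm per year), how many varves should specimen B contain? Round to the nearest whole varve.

Specimen A: adjusted count: 21731 + 15 = 21746 varves.
A: 5579.4 mm over 21746 years gives 5579.4 / 21746 ≈ 0.257 mm/year.
B spans 423.7 / 0.257 = 1648.64 years ≈ 1649 varves.

1649 varves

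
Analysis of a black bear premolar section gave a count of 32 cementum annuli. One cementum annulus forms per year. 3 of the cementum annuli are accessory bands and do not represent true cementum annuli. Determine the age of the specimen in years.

29 yr

After corrections the count is 32 − 3 = 29 cementum annuli.
At one cementum annulus per year, that is 29 years.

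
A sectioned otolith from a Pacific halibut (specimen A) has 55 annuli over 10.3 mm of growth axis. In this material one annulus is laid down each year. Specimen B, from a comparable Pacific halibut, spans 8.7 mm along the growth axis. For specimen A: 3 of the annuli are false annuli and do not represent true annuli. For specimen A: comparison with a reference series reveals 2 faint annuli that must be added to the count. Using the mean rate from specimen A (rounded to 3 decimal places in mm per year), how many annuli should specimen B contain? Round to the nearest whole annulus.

46 annuli

Specimen A: correcting the raw count gives 55 − 3 + 2 = 54 true annuli.
A: 10.3 mm over 54 years gives 10.3 / 54 ≈ 0.191 mm/yr.
B spans 8.7 / 0.191 = 45.55 years ≈ 46 annuli.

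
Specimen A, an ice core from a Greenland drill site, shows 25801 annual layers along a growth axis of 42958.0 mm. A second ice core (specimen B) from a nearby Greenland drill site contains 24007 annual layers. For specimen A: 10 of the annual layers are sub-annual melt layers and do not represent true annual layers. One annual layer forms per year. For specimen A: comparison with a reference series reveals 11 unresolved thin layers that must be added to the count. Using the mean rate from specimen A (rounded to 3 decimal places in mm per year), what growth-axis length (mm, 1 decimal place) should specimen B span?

39971.7 mm

Specimen A: correcting the raw count gives 25801 − 10 + 11 = 25802 true annual layers.
A: Extension rate ≈ 42958.0 / 25802 = 1.665 mm/year.
B's length ≈ 1.665 × 24007 = 39971.7 mm.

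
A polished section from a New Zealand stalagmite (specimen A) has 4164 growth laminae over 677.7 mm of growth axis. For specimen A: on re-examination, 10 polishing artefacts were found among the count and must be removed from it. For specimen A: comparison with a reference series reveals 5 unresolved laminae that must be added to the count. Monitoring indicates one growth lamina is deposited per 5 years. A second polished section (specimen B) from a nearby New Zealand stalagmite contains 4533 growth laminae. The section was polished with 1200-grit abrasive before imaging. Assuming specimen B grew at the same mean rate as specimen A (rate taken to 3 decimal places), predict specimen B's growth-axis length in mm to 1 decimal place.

Specimen A: correcting the raw count gives 4164 − 10 + 5 = 4159 true growth laminae.
Specimen A: at 5 years per growth lamina, 4159 × 5 = 20795 years.
A: 677.7 mm over 20795 years gives 677.7 / 20795 ≈ 0.033 mm/yr.
Specimen B: multiplying by 5 years per growth lamina: 4533 × 5 = 22665 years. For B, 0.033 mm/year × 22665 years = 747.9 mm.

747.9 mm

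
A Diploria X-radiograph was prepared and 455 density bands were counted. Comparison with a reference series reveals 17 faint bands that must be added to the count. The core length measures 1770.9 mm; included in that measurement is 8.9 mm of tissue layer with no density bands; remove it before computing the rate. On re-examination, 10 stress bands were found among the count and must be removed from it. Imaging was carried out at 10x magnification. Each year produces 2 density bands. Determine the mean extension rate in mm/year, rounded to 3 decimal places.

True density band count = 455 − 10 + 17 = 462.
With 2 density bands per year, 462 / 2 = 231 years.
The growth record spans 1770.9 − 8.9 = 1762.0 mm.
1762.0 mm over 231 years gives 1762.0 / 231 ≈ 7.628 mm/year.

7.628 mm/year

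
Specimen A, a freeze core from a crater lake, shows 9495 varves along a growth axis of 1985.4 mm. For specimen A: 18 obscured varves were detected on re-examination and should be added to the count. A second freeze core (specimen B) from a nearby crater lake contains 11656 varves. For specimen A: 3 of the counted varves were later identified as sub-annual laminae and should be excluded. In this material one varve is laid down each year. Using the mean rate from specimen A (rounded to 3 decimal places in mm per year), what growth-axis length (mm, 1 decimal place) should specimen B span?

2436.1 mm

Specimen A: true varve count = 9495 − 3 + 18 = 9510.
A: Extension rate ≈ 1985.4 / 9510 = 0.209 mm per year.
For B, 0.209 mm/year × 11656 years = 2436.1 mm.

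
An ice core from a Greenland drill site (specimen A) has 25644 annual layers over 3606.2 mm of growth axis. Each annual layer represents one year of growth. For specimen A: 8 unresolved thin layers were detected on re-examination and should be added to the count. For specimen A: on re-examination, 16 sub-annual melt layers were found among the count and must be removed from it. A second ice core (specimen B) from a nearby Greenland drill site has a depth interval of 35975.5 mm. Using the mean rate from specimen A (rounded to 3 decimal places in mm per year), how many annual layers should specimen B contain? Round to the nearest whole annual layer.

255145 annual layers

Specimen A: true annual layer count = 25644 − 16 + 8 = 25636.
A: Extension rate ≈ 3606.2 / 25636 = 0.141 mm/yr.
Specimen B: 35975.5 mm / 0.141 mm per year = 255145.39 years ≈ 255145 annual layers.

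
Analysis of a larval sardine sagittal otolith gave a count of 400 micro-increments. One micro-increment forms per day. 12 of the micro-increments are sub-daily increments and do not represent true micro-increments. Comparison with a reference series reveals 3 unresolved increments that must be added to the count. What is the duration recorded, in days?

391 d

Adjusted count: 400 − 12 + 3 = 391 micro-increments.
With a one-to-one micro-increment periodicity this is 391 days.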